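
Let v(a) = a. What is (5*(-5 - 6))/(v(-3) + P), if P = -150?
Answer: 55/153 ≈ 0.35948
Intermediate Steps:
(5*(-5 - 6))/(v(-3) + P) = (5*(-5 - 6))/(-3 - 150) = (5*(-11))/(-153) = -1/153*(-55) = 55/153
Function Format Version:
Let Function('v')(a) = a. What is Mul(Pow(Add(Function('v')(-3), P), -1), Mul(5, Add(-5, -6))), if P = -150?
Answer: Rational(55, 153) ≈ 0.35948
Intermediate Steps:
Mul(Pow(Add(Function('v')(-3), P), -1), Mul(5, Add(-5, -6))) = Mul(Pow(Add(-3, -150), -1), Mul(5, Add(-5, -6))) = Mul(Pow(-153, -1), Mul(5, -11)) = Mul(Rational(-1, 153), -55) = Rational(55, 153)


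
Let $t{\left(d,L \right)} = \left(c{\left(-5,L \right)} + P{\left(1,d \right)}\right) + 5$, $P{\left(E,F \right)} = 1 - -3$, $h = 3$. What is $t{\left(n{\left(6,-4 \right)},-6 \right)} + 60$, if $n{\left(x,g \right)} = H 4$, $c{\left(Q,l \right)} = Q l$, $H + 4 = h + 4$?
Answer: $99$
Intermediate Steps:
$H = 3$ ($H = -4 + \left(3 + 4\right) = -4 + 7 = 3$)
$P{\left(E,F \right)} = 4$ ($P{\left(E,F \right)} = 1 + 3 = 4$)
$n{\left(x,g \right)} = 12$ ($n{\left(x,g \right)} = 3 \cdot 4 = 12$)
$t{\left(d,L \right)} = 9 - 5 L$ ($t{\left(d,L \right)} = \left(- 5 L + 4\right) + 5 = \left(4 - 5 L\right) + 5 = 9 - 5 L$)
$t{\left(n{\left(6,-4 \right)},-6 \right)} + 60 = \left(9 - -30\right) + 60 = \left(9 + 30\right) + 60 = 39 + 60 = 99$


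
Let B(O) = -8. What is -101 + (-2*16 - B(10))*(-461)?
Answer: 10963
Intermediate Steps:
-101 + (-2*16 - B(10))*(-461) = -101 + (-2*16 - 1*(-8))*(-461) = -101 + (-32 + 8)*(-461) = -101 - 24*(-461) = -101 + 11064 = 10963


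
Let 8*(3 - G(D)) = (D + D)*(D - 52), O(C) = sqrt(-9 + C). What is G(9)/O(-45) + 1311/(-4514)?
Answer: -1311/4514 - 133*I*sqrt(6)/24 ≈ -0.29043 - 13.574*I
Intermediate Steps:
G(D) = 3 - D*(-52 + D)/4 (G(D) = 3 - (D + D)*(D - 52)/8 = 3 - 2*D*(-52 + D)/8 = 3 - D*(-52 + D)/4)
G(9)/O(-45) + 1311/(-4514) = (3 + 13*9 - 1/4*9**2)/(sqrt(-9 - 45)) + 1311/(-4514) = (3 + 117 - 1/4*81)/(sqrt(-54)) + 1311*(-1/4514) = (3 + 117 - 81/4)/((3*I*sqrt(6))) - 1311/4514 = 399*(-I*sqrt(6)/18)/4 - 1311/4514 = -133*I*sqrt(6)/24 - 1311/4514 = -1311/4514 - 133*I*sqrt(6)/24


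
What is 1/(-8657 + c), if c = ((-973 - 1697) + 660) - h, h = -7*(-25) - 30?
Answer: -1/10812 ≈ -9.2490e-5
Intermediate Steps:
h = 145 (h = 175 - 30 = 145)
c = -2155 (c = ((-973 - 1697) + 660) - 1*145 = (-2670 + 660) - 145 = -2010 - 145 = -2155)
1/(-8657 + c) = 1/(-8657 - 2155) = 1/(-10812) = -1/10812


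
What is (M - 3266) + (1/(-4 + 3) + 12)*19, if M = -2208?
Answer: -5265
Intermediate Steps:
(M - 3266) + (1/(-4 + 3) + 12)*19 = (-2208 - 3266) + (1/(-4 + 3) + 12)*19 = -5474 + (1/(-1) + 12)*19 = -5474 + (-1 + 12)*19 = -5474 + 11*19 = -5474 + 209 = -5265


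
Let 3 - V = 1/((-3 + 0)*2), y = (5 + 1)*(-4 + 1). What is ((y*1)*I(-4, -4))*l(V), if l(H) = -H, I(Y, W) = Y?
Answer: -228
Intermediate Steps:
y = -18 (y = 6*(-3) = -18)
V = 19/6 (V = 3 - 1/((-3 + 0)*2) = 3 - 1/((-3*2)) = 3 - 1/(-6) = 3 - 1*(-1/6) = 3 + 1/6 = 19/6 ≈ 3.1667)
((y*1)*I(-4, -4))*l(V) = (-18*1*(-4))*(-1*19/6) = -18*(-4)*(-19/6) = 72*(-19/6) = -228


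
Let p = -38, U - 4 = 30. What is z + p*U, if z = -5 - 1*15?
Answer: -1312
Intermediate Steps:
z = -20 (z = -5 - 15 = -20)
U = 34 (U = 4 + 30 = 34)
z + p*U = -20 - 38*34 = -20 - 1292 = -1312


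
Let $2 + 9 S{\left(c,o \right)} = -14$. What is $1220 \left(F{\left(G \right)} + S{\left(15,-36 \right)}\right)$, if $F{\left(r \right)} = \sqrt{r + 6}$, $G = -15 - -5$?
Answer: $- \frac{19520}{9} + 2440 i \approx -2168.9 + 2440.0 i$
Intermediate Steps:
$G = -10$ ($G = -15 + 5 = -10$)
$S{\left(c,o \right)} = - \frac{16}{9}$ ($S{\left(c,o \right)} = - \frac{2}{9} + \frac{1}{9} \left(-14\right) = - \frac{2}{9} - \frac{14}{9} = - \frac{16}{9}$)
$F{\left(r \right)} = \sqrt{6 + r}$
$1220 \left(F{\left(G \right)} + S{\left(15,-36 \right)}\right) = 1220 \left(\sqrt{6 - 10} - \frac{16}{9}\right) = 1220 \left(\sqrt{-4} - \frac{16}{9}\right) = 1220 \left(2 i - \frac{16}{9}\right) = 1220 \left(- \frac{16}{9} + 2 i\right) = - \frac{19520}{9} + 2440 i$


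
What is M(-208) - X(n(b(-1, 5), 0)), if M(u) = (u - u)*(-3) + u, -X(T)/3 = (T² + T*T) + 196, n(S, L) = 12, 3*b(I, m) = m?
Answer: 1244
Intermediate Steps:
b(I, m) = m/3
X(T) = -588 - 6*T² (X(T) = -3*((T² + T*T) + 196) = -3*((T² + T²) + 196) = -3*(2*T² + 196) = -3*(196 + 2*T²) = -588 - 6*T²)
M(u) = u (M(u) = 0*(-3) + u = 0 + u = u)
M(-208) - X(n(b(-1, 5), 0)) = -208 - (-588 - 6*12²) = -208 - (-588 - 6*144) = -208 - (-588 - 864) = -208 - 1*(-1452) = -208 + 1452 = 1244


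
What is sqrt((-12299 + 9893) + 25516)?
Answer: sqrt(23110) ≈ 152.02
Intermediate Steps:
sqrt((-12299 + 9893) + 25516) = sqrt(-2406 + 25516) = sqrt(23110)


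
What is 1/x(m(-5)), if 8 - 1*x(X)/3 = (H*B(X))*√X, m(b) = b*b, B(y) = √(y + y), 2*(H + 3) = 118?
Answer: -1/1469976 - 175*√2/1469976 ≈ -0.00016904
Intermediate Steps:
H = 56 (H = -3 + (½)*118 = -3 + 59 = 56)
B(y) = √2*√y (B(y) = √(2*y) = √2*√y)
m(b) = b²
x(X) = 24 - 168*X*√2 (x(X) = 24 - 3*56*(√2*√X)*√X = 24 - 3*56*√2*√X*√X = 24 - 168*X*√2)
1/x(m(-5)) = 1/(24 - 168*(-5)²*√2) = 1/(24 - 168*25*√2) = 1/(24 - 4200*√2)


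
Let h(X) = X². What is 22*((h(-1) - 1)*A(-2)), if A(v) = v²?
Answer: 0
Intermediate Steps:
22*((h(-1) - 1)*A(-2)) = 22*(((-1)² - 1)*(-2)²) = 22*((1 - 1)*4) = 22*(0*4) = 22*0 = 0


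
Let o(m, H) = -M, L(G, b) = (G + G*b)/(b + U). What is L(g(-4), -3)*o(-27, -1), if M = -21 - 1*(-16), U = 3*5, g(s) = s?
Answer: 10/3 ≈ 3.3333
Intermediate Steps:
U = 15
L(G, b) = (G + G*b)/(15 + b) (L(G, b) = (G + G*b)/(b + 15) = (G + G*b)/(15 + b))
M = -5 (M = -21 + 16 = -5)
o(m, H) = 5 (o(m, H) = -1*(-5) = 5)
L(g(-4), -3)*o(-27, -1) = -4*(1 - 3)/(15 - 3)*5 = -4*(-2)/12*5 = -4*1/12*(-2)*5 = (⅔)*5 = 10/3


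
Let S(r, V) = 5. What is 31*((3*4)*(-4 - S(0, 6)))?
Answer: -3348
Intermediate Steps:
31*((3*4)*(-4 - S(0, 6))) = 31*((3*4)*(-4 - 1*5)) = 31*(12*(-4 - 5)) = 31*(12*(-9)) = 31*(-108) = -3348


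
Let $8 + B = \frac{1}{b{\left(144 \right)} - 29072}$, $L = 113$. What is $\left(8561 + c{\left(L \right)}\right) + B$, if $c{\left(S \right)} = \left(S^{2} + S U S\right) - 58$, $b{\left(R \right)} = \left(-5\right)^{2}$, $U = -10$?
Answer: $- \frac{3091356023}{29047} \approx -1.0643 \cdot 10^{5}$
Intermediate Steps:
$b{\left(R \right)} = 25$
$B = - \frac{232377}{29047}$ ($B = -8 + \frac{1}{25 - 29072} = -8 + \frac{1}{-29047} = -8 - \frac{1}{29047} = - \frac{232377}{29047} \approx -8.0$)
$c{\left(S \right)} = -58 - 9 S^{2}$ ($c{\left(S \right)} = \left(S^{2} + S \left(-10\right) S\right) - 58 = \left(S^{2} + - 10 S S\right) - 58 = \left(S^{2} - 10 S^{2}\right) - 58 = - 9 S^{2} - 58 = -58 - 9 S^{2}$)
$\left(8561 + c{\left(L \right)}\right) + B = \left(8561 - \left(58 + 9 \cdot 113^{2}\right)\right) - \frac{232377}{29047} = \left(8561 - 114979\right) - \frac{232377}{29047} = -106418 - \frac{232377}{29047} = - \frac{3091356023}{29047}$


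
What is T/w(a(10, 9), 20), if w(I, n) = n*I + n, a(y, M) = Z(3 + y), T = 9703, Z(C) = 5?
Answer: 9703/120 ≈ 80.858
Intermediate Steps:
a(y, M) = 5
w(I, n) = n + I*n (w(I, n) = I*n + n = n + I*n)
T/w(a(10, 9), 20) = 9703/((20*(1 + 5))) = 9703/((20*6)) = 9703/120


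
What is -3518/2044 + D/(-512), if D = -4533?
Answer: 1866059/261632 ≈ 7.1324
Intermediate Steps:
-3518/2044 + D/(-512) = -3518/2044 - 4533/(-512) = -3518*1/2044 - 4533*(-1/512) = -1759/1022 + 4533/512 = 1866059/261632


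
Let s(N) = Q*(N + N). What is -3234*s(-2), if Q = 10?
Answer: 129360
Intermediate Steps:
s(N) = 20*N (s(N) = 10*(N + N) = 10*(2*N) = 20*N)
-3234*s(-2) = -64680*(-2) = -3234*(-40) = 129360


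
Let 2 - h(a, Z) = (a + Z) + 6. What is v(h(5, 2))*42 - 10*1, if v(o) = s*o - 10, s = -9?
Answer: 3728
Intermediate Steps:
h(a, Z) = -4 - Z - a (h(a, Z) = 2 - ((a + Z) + 6) = 2 - ((Z + a) + 6) = 2 - (6 + Z + a) = 2 + (-6 - Z - a) = -4 - Z - a)
v(o) = -10 - 9*o (v(o) = -9*o - 10 = -10 - 9*o)
v(h(5, 2))*42 - 10*1 = (-10 - 9*(-4 - 1*2 - 1*5))*42 - 10*1 = (-10 - 9*(-4 - 2 - 5))*42 - 10 = (-10 - 9*(-11))*42 - 10 = (-10 + 99)*42 - 10 = 89*42 - 10 = 3738 - 10 = 3728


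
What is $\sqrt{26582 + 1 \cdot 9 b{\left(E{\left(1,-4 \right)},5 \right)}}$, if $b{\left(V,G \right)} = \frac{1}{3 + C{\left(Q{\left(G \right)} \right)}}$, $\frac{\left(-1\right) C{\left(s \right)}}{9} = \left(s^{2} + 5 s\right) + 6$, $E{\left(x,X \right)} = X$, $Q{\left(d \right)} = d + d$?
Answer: $\frac{\sqrt{5797240397}}{467} \approx 163.04$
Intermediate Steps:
$Q{\left(d \right)} = 2 d$
$C{\left(s \right)} = -54 - 45 s - 9 s^{2}$ ($C{\left(s \right)} = - 9 \left(\left(s^{2} + 5 s\right) + 6\right) = - 9 \left(6 + s^{2} + 5 s\right) = -54 - 45 s - 9 s^{2}$)
$b{\left(V,G \right)} = \frac{1}{-51 - 90 G - 36 G^{2}}$ ($b{\left(V,G \right)} = \frac{1}{3 - \left(54 + 9 \cdot 4 G^{2} + 45 \cdot 2 G\right)} = \frac{1}{3 - \left(54 + 90 G + 9 \cdot 4 G^{2}\right)} = \frac{1}{3 - \left(54 + 36 G^{2} + 90 G\right)} = \frac{1}{-51 - 90 G - 36 G^{2}}$)
$\sqrt{26582 + 1 \cdot 9 b{\left(E{\left(1,-4 \right)},5 \right)}} = \sqrt{26582 + 1 \cdot 9 \left(- \frac{1}{51 + 36 \cdot 5^{2} + 90 \cdot 5}\right)} = \sqrt{26582 + 9 \left(- \frac{1}{51 + 36 \cdot 25 + 450}\right)} = \sqrt{26582 + 9 \left(- \frac{1}{51 + 900 + 450}\right)} = \sqrt{26582 + 9 \left(- \frac{1}{1401}\right)} = \sqrt{26582 - \frac{3}{467}} = \sqrt{\frac{12413791}{467}} = \frac{\sqrt{5797240397}}{467}$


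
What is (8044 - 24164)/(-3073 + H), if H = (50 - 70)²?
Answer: 16120/2673 ≈ 6.0307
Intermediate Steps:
H = 400 (H = (-20)² = 400)
(8044 - 24164)/(-3073 + H) = (8044 - 24164)/(-3073 + 400) = -16120/(-2673) = -16120*(-1/2673) = 16120/2673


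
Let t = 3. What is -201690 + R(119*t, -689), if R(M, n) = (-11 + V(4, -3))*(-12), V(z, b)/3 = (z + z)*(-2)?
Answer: -200982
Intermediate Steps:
V(z, b) = -12*z (V(z, b) = 3*((z + z)*(-2)) = 3*((2*z)*(-2)) = 3*(-4*z) = -12*z)
R(M, n) = 708 (R(M, n) = (-11 - 12*4)*(-12) = (-11 - 48)*(-12) = -59*(-12) = 708)
-201690 + R(119*t, -689) = -201690 + 708 = -200982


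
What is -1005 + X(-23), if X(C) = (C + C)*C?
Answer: 53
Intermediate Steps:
X(C) = 2*C² (X(C) = (2*C)*C = 2*C²)
-1005 + X(-23) = -1005 + 2*(-23)² = -1005 + 2*529 = -1005 + 1058 = 53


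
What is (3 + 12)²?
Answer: 225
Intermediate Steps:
(3 + 12)² = 15² = 225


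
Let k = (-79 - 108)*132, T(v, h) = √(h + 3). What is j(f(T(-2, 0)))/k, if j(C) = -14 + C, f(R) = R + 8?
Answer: 1/4114 - √3/24684 ≈ 0.00017290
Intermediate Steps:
T(v, h) = √(3 + h)
f(R) = 8 + R
k = -24684 (k = -187*132 = -24684)
j(f(T(-2, 0)))/k = (-14 + (8 + √(3 + 0)))/(-24684) = (-14 + (8 + √3))*(-1/24684) = (-6 + √3)*(-1/24684) = 1/4114 - √3/24684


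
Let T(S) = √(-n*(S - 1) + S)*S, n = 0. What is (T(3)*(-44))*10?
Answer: -1320*√3 ≈ -2286.3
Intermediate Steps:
T(S) = S^(3/2) (T(S) = √(-0*(S - 1) + S)*S = √(-0*(-1 + S) + S)*S = √(-1*0 + S)*S = √(0 + S)*S = √S*S = S^(3/2))
(T(3)*(-44))*10 = (3^(3/2)*(-44))*10 = ((3*√3)*(-44))*10 = -132*√3*10 = -1320*√3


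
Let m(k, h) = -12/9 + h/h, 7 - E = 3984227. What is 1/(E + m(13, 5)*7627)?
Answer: -3/11960287 ≈ -2.5083e-7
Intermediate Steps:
E = -3984220 (E = 7 - 1*3984227 = 7 - 3984227 = -3984220)
m(k, h) = -1/3 (m(k, h) = -12*1/9 + 1 = -4/3 + 1 = -1/3)
1/(E + m(13, 5)*7627) = 1/(-3984220 - 1/3*7627) = 1/(-3984220 - 7627/3) = 1/(-11960287/3) = -3/11960287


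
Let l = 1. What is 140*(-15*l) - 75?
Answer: -2175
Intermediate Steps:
140*(-15*l) - 75 = 140*(-15*1) - 75 = 140*(-15) - 75 = -2100 - 75 = -2175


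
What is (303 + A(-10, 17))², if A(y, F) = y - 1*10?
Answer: 80089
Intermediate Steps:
A(y, F) = -10 + y (A(y, F) = y - 10 = -10 + y)
(303 + A(-10, 17))² = (303 + (-10 - 10))² = (303 - 20)² = 283² = 80089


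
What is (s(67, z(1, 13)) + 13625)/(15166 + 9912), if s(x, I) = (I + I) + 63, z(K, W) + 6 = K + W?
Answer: 6852/12539 ≈ 0.54646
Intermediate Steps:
z(K, W) = -6 + K + W (z(K, W) = -6 + (K + W) = -6 + K + W)
s(x, I) = 63 + 2*I (s(x, I) = 2*I + 63 = 63 + 2*I)
(s(67, z(1, 13)) + 13625)/(15166 + 9912) = ((63 + 2*(-6 + 1 + 13)) + 13625)/(15166 + 9912) = ((63 + 2*8) + 13625)/25078 = ((63 + 16) + 13625)*(1/25078) = (79 + 13625)*(1/25078) = 13704*(1/25078) = 6852/12539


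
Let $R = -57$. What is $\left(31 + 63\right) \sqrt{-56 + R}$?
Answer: $94 i \sqrt{113} \approx 999.23 i$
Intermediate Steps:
$\left(31 + 63\right) \sqrt{-56 + R} = \left(31 + 63\right) \sqrt{-56 - 57} = 94 \sqrt{-113} = 94 i \sqrt{113}$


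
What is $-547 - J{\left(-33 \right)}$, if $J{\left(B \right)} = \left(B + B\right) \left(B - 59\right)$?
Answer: $-6619$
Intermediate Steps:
$J{\left(B \right)} = 2 B \left(-59 + B\right)$
$-547 - J{\left(-33 \right)} = -547 - 2 \left(-33\right) \left(-59 - 33\right) = -547 - 2 \left(-33\right) \left(-92\right) = -547 - 6072 = -6619$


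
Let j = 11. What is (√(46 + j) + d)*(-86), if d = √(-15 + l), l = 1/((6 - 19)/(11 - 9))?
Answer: -86*√57 - 86*I*√2561/13 ≈ -649.29 - 334.78*I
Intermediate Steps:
l = -2/13 (l = 1/(-13/2) = -2/13 ≈ -0.15385)
d = I*√2561/13 (d = √(-15 - 2/13) = √(-197/13) = I*√2561/13 ≈ 3.8928*I)
(√(46 + j) + d)*(-86) = (√(46 + 11) + I*√2561/13)*(-86) = (√57 + I*√2561/13)*(-86) = -86*√57 - 86*I*√2561/13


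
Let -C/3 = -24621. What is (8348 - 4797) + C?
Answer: 77414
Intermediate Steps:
C = 73863 (C = -3*(-24621) = 73863)
(8348 - 4797) + C = (8348 - 4797) + 73863 = 3551 + 73863 = 77414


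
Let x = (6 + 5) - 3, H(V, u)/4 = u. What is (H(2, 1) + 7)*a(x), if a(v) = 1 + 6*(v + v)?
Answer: 1067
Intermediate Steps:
H(V, u) = 4*u
x = 8 (x = 11 - 3 = 8)
a(v) = 1 + 12*v (a(v) = 1 + 6*(2*v) = 1 + 12*v)
(H(2, 1) + 7)*a(x) = (4*1 + 7)*(1 + 12*8) = (4 + 7)*(1 + 96) = 11*97 = 1067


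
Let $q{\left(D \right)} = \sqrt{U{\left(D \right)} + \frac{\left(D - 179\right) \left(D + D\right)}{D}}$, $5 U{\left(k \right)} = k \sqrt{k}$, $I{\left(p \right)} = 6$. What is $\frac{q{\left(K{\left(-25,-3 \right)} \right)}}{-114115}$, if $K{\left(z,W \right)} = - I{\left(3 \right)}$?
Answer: $- \frac{\sqrt{-9250 - 30 i \sqrt{6}}}{570575} \approx -6.6955 \cdot 10^{-7} + 0.00016856 i$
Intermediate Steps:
$U{\left(k \right)} = \frac{k^{\frac{3}{2}}}{5}$ ($U{\left(k \right)} = \frac{k \sqrt{k}}{5} = \frac{k^{\frac{3}{2}}}{5}$)
$K{\left(z,W \right)} = -6$ ($K{\left(z,W \right)} = \left(-1\right) 6 = -6$)
$q{\left(D \right)} = \sqrt{-358 + 2 D + \frac{D^{\frac{3}{2}}}{5}}$ ($q{\left(D \right)} = \sqrt{\frac{D^{\frac{3}{2}}}{5} + \frac{\left(D - 179\right) \left(D + D\right)}{D}} = \sqrt{\frac{D^{\frac{3}{2}}}{5} + \frac{\left(-179 + D\right) 2 D}{D}} = \sqrt{\frac{D^{\frac{3}{2}}}{5} + \frac{2 D \left(-179 + D\right)}{D}} = \sqrt{\frac{D^{\frac{3}{2}}}{5} + \left(-358 + 2 D\right)} = \sqrt{-358 + 2 D + \frac{D^{\frac{3}{2}}}{5}}$)
$\frac{q{\left(K{\left(-25,-3 \right)} \right)}}{-114115} = \frac{\frac{1}{5} \sqrt{-8950 + 5 \left(-6\right)^{\frac{3}{2}} + 50 \left(-6\right)}}{-114115} = \frac{\sqrt{-8950 + 5 \left(- 6 i \sqrt{6}\right) - 300}}{5} \left(- \frac{1}{114115}\right) = \frac{\sqrt{-8950 - 30 i \sqrt{6} - 300}}{5} \left(- \frac{1}{114115}\right) = \frac{\sqrt{-9250 - 30 i \sqrt{6}}}{5} \left(- \frac{1}{114115}\right) = - \frac{\sqrt{-9250 - 30 i \sqrt{6}}}{570575}$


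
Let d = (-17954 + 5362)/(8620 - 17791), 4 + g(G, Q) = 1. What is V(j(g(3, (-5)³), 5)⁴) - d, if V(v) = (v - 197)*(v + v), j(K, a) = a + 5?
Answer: 1798066247408/9171 ≈ 1.9606e+8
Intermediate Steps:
g(G, Q) = -3 (g(G, Q) = -4 + 1 = -3)
j(K, a) = 5 + a
d = 12592/9171 (d = -12592/(-9171) = -12592*(-1/9171) = 12592/9171 ≈ 1.3730)
V(v) = 2*v*(-197 + v) (V(v) = (-197 + v)*(2*v) = 2*v*(-197 + v))
V(j(g(3, (-5)³), 5)⁴) - d = 2*(5 + 5)⁴*(-197 + (5 + 5)⁴) - 1*12592/9171 = 2*10⁴*(-197 + 10⁴) - 12592/9171 = 2*10000*(-197 + 10000) - 12592/9171 = 2*10000*9803 - 12592/9171 = 196060000 - 12592/9171 = 1798066247408/9171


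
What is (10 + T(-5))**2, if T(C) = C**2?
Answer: 1225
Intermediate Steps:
(10 + T(-5))**2 = (10 + (-5)**2)**2 = (10 + 25)**2 = 35**2 = 1225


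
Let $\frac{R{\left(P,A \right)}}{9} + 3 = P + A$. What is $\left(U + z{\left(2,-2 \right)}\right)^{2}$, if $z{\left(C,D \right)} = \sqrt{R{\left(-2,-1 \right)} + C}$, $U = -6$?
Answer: $4 \left(3 - i \sqrt{13}\right)^{2} \approx -16.0 - 86.533 i$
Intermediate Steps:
$R{\left(P,A \right)} = -27 + 9 A + 9 P$ ($R{\left(P,A \right)} = -27 + 9 \left(P + A\right) = -27 + 9 \left(A + P\right) = -27 + \left(9 A + 9 P\right) = -27 + 9 A + 9 P$)
$z{\left(C,D \right)} = \sqrt{-54 + C}$ ($z{\left(C,D \right)} = \sqrt{\left(-27 + 9 \left(-1\right) + 9 \left(-2\right)\right) + C} = \sqrt{\left(-27 - 9 - 18\right) + C} = \sqrt{-54 + C}$)
$\left(U + z{\left(2,-2 \right)}\right)^{2} = \left(-6 + \sqrt{-54 + 2}\right)^{2} = \left(-6 + \sqrt{-52}\right)^{2} = \left(-6 + 2 i \sqrt{13}\right)^{2}$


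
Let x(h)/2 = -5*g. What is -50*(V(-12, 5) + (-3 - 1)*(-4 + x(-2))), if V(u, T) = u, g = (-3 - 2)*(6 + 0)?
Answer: 59800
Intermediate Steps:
g = -30 (g = -5*6 = -30)
x(h) = 300 (x(h) = 2*(-5*(-30)) = 2*150 = 300)
-50*(V(-12, 5) + (-3 - 1)*(-4 + x(-2))) = -50*(-12 + (-3 - 1)*(-4 + 300)) = -50*(-12 - 4*296) = -50*(-12 - 1184) = -50*(-1196) = 59800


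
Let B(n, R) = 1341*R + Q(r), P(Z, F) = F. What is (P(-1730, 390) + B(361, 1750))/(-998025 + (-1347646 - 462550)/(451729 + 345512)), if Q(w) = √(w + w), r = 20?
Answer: -1871236240740/795668259221 - 1594482*√10/795668259221 ≈ -2.3518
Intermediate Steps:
Q(w) = √2*√w (Q(w) = √(2*w) = √2*√w)
B(n, R) = 2*√10 + 1341*R (B(n, R) = 1341*R + √2*√20 = 1341*R + √2*(2*√5) = 1341*R + 2*√10 = 2*√10 + 1341*R)
(P(-1730, 390) + B(361, 1750))/(-998025 + (-1347646 - 462550)/(451729 + 345512)) = (390 + (2*√10 + 1341*1750))/(-998025 + (-1347646 - 462550)/(451729 + 345512)) = (390 + (2*√10 + 2346750))/(-998025 - 1810196/797241) = (390 + (2346750 + 2*√10))/(-998025 - 1810196*1/797241) = (2347140 + 2*√10)/(-998025 - 1810196/797241) = (2347140 + 2*√10)/(-795668259221/797241) = (2347140 + 2*√10)*(-797241/795668259221) = -1871236240740/795668259221 - 1594482*√10/795668259221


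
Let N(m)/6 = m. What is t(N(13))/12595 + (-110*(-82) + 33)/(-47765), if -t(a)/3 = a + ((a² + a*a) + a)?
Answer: -375998023/120320035 ≈ -3.1250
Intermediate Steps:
N(m) = 6*m
t(a) = -6*a - 6*a² (t(a) = -3*(a + ((a² + a*a) + a)) = -3*(a + ((a² + a²) + a)) = -3*(a + (2*a² + a)) = -3*(a + (a + 2*a²)) = -3*(2*a + 2*a²) = -6*a - 6*a²)
t(N(13))/12595 + (-110*(-82) + 33)/(-47765) = -6*6*13*(1 + 6*13)/12595 + (-110*(-82) + 33)/(-47765) = -6*78*(1 + 78)*(1/12595) + (9020 + 33)*(-1/47765) = -6*78*79*(1/12595) + 9053*(-1/47765) = -36972*1/12595 - 9053/47765 = -36972/12595 - 9053/47765 = -375998023/120320035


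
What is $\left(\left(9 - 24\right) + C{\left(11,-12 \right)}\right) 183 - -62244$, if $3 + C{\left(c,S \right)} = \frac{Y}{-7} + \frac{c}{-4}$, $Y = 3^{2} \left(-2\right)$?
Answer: $\frac{1649685}{28} \approx 58917.0$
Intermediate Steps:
$Y = -18$ ($Y = 9 \left(-2\right) = -18$)
$C{\left(c,S \right)} = - \frac{3}{7} - \frac{c}{4}$ ($C{\left(c,S \right)} = -3 + \left(- \frac{18}{-7} + \frac{c}{-4}\right) = -3 + \left(\left(-18\right) \left(- \frac{1}{7}\right) + c \left(- \frac{1}{4}\right)\right) = -3 - \left(- \frac{18}{7} + \frac{c}{4}\right) = - \frac{3}{7} - \frac{c}{4}$)
$\left(\left(9 - 24\right) + C{\left(11,-12 \right)}\right) 183 - -62244 = \left(\left(9 - 24\right) - \frac{89}{28}\right) 183 - -62244 = \left(\left(9 - 24\right) - \frac{89}{28}\right) 183 + 62244 = \left(-15 - \frac{89}{28}\right) 183 + 62244 = \left(- \frac{509}{28}\right) 183 + 62244 = - \frac{93147}{28} + 62244 = \frac{1649685}{28}$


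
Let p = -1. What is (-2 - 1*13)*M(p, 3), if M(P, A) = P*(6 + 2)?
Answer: 120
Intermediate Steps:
M(P, A) = 8*P (M(P, A) = P*8 = 8*P)
(-2 - 1*13)*M(p, 3) = (-2 - 1*13)*(8*(-1)) = (-2 - 13)*(-8) = -15*(-8) = 120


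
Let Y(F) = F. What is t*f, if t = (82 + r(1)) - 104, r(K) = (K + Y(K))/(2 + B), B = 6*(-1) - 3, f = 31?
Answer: -4836/7 ≈ -690.86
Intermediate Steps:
B = -9 (B = -6 - 3 = -9)
r(K) = -2*K/7 (r(K) = (K + K)/(2 - 9) = (2*K)/(-7) = (2*K)*(-1/7) = -2*K/7)
t = -156/7 (t = (82 - 2/7*1) - 104 = (82 - 2/7) - 104 = 572/7 - 104 = -156/7 ≈ -22.286)
t*f = -156/7*31 = -4836/7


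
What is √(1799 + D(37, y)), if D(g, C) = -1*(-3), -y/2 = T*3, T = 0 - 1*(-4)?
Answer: √1802 ≈ 42.450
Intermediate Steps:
T = 4 (T = 0 + 4 = 4)
y = -24 (y = -8*3 = -2*12 = -24)
D(g, C) = 3
√(1799 + D(37, y)) = √(1799 + 3) = √1802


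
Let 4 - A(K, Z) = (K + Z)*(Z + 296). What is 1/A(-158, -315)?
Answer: -1/8983 ≈ -0.00011132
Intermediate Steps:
A(K, Z) = 4 - (296 + Z)*(K + Z) (A(K, Z) = 4 - (K + Z)*(Z + 296) = 4 - (K + Z)*(296 + Z) = 4 - (296 + Z)*(K + Z))
1/A(-158, -315) = 1/(4 - 1*(-315)² - 296*(-158) - 296*(-315) - 1*(-158)*(-315)) = 1/(4 - 1*99225 + 46768 + 93240 - 49770) = 1/(4 - 99225 + 46768 + 93240 - 49770) = 1/(-8983) = -1/8983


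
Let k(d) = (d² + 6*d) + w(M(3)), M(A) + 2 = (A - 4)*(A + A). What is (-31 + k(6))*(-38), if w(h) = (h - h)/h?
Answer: -1558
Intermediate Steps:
M(A) = -2 + 2*A*(-4 + A) (M(A) = -2 + (A - 4)*(A + A) = -2 + (-4 + A)*(2*A) = -2 + 2*A*(-4 + A))
w(h) = 0 (w(h) = 0/h = 0)
k(d) = d² + 6*d (k(d) = (d² + 6*d) + 0 = d² + 6*d)
(-31 + k(6))*(-38) = (-31 + 6*(6 + 6))*(-38) = (-31 + 6*12)*(-38) = (-31 + 72)*(-38) = 41*(-38) = -1558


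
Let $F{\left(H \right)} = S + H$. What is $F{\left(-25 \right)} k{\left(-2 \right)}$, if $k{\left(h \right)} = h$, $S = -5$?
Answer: $60$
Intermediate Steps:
$F{\left(H \right)} = -5 + H$
$F{\left(-25 \right)} k{\left(-2 \right)} = \left(-5 - 25\right) \left(-2\right) = \left(-30\right) \left(-2\right) = 60$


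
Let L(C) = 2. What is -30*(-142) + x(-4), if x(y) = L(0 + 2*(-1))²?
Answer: 4264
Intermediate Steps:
x(y) = 4 (x(y) = 2² = 4)
-30*(-142) + x(-4) = -30*(-142) + 4 = 4260 + 4 = 4264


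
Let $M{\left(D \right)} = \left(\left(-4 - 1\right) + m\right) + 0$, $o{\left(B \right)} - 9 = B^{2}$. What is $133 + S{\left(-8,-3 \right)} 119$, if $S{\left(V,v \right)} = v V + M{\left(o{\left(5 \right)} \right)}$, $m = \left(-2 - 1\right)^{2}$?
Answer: $3465$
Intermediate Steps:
$m = 9$ ($m = \left(-3\right)^{2} = 9$)
$o{\left(B \right)} = 9 + B^{2}$
$M{\left(D \right)} = 4$ ($M{\left(D \right)} = \left(\left(-4 - 1\right) + 9\right) + 0 = \left(-5 + 9\right) + 0 = 4 + 0 = 4$)
$S{\left(V,v \right)} = 4 + V v$ ($S{\left(V,v \right)} = v V + 4 = V v + 4 = 4 + V v$)
$133 + S{\left(-8,-3 \right)} 119 = 133 + \left(4 - -24\right) 119 = 133 + \left(4 + 24\right) 119 = 133 + 28 \cdot 119 = 133 + 3332 = 3465$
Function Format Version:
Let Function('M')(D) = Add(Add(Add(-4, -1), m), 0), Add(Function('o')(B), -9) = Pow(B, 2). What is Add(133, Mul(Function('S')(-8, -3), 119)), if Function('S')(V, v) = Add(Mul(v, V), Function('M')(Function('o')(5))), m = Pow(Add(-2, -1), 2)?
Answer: 3465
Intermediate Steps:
m = 9 (m = Pow(-3, 2) = 9)
Function('o')(B) = Add(9, Pow(B, 2))
Function('M')(D) = 4 (Function('M')(D) = Add(Add(Add(-4, -1), 9), 0) = Add(Add(-5, 9), 0) = Add(4, 0) = 4)
Function('S')(V, v) = Add(4, Mul(V, v)) (Function('S')(V, v) = Add(Mul(v, V), 4) = Add(Mul(V, v), 4) = Add(4, Mul(V, v)))
Add(133, Mul(Function('S')(-8, -3), 119)) = Add(133, Mul(Add(4, Mul(-8, -3)), 119)) = Add(133, Mul(Add(4, 24), 119)) = Add(133, Mul(28, 119)) = Add(133, 3332) = 3465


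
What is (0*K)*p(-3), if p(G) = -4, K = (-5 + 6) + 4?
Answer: 0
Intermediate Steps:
K = 5 (K = 1 + 4 = 5)
(0*K)*p(-3) = (0*5)*(-4) = 0*(-4) = 0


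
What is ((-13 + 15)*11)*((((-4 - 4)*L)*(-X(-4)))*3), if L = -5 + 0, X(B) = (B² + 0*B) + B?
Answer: -31680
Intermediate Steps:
X(B) = B + B² (X(B) = (B² + 0) + B = B² + B = B + B²)
L = -5
((-13 + 15)*11)*((((-4 - 4)*L)*(-X(-4)))*3) = ((-13 + 15)*11)*((((-4 - 4)*(-5))*(-(-4)*(1 - 4)))*3) = (2*11)*(((-8*(-5))*(-(-4)*(-3)))*3) = 22*((40*(-1*12))*3) = 22*((40*(-12))*3) = 22*(-480*3) = 22*(-1440) = -31680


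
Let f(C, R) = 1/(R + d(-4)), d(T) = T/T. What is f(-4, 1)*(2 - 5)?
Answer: -3/2 ≈ -1.5000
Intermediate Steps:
d(T) = 1
f(C, R) = 1/(1 + R) (f(C, R) = 1/(R + 1) = 1/(1 + R))
f(-4, 1)*(2 - 5) = (2 - 5)/(1 + 1) = -3/2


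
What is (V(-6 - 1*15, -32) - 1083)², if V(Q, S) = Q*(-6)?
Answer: 915849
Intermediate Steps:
V(Q, S) = -6*Q
(V(-6 - 1*15, -32) - 1083)² = (-6*(-6 - 1*15) - 1083)² = (-6*(-6 - 15) - 1083)² = (-6*(-21) - 1083)² = (126 - 1083)² = (-957)² = 915849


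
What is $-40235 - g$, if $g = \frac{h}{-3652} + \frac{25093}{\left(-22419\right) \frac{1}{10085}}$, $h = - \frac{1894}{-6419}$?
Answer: $- \frac{7606586310291847}{262775206386} \approx -28947.0$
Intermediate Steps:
$h = \frac{1894}{6419}$ ($h = \left(-1894\right) \left(- \frac{1}{6419}\right) = \frac{1894}{6419} \approx 0.29506$)
$g = - \frac{2966174118648863}{262775206386}$ ($g = \frac{1894}{6419 \left(-3652\right)} + \frac{25093}{\left(-22419\right) \frac{1}{10085}} = \frac{1894}{6419} \left(- \frac{1}{3652}\right) + \frac{25093}{\left(-22419\right) \frac{1}{10085}} = - \frac{947}{11721094} + \frac{25093}{- \frac{22419}{10085}} = - \frac{947}{11721094} + 25093 \left(- \frac{10085}{22419}\right) = - \frac{947}{11721094} - \frac{253062905}{22419} = - \frac{2966174118648863}{262775206386} \approx -11288.0$)
$-40235 - g = -40235 - - \frac{2966174118648863}{262775206386} = -40235 + \frac{2966174118648863}{262775206386} = - \frac{7606586310291847}{262775206386}$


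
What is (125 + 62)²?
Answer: 34969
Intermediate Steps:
(125 + 62)² = 187² = 34969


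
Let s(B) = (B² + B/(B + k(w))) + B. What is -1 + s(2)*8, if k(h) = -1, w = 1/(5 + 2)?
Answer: 63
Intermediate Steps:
w = ⅐ (w = 1/7 = ⅐ ≈ 0.14286)
s(B) = B + B² + B/(-1 + B) (s(B) = (B² + B/(B - 1)) + B = (B² + B/(-1 + B)) + B = B + B² + B/(-1 + B))
-1 + s(2)*8 = -1 + (2³/(-1 + 2))*8 = -1 + (8/1)*8 = -1 + (8*1)*8 = -1 + 8*8 = -1 + 64 = 63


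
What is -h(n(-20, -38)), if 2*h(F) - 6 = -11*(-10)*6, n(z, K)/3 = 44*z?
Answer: -333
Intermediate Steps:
n(z, K) = 132*z (n(z, K) = 3*(44*z) = 132*z)
h(F) = 333 (h(F) = 3 + (-11*(-10)*6)/2 = 3 + (110*6)/2 = 3 + (1/2)*660 = 3 + 330 = 333)
-h(n(-20, -38)) = -1*333 = -333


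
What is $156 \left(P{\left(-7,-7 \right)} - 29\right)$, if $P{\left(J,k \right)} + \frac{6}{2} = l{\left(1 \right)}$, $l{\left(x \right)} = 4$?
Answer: $-4368$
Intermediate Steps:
$P{\left(J,k \right)} = 1$ ($P{\left(J,k \right)} = -3 + 4 = 1$)
$156 \left(P{\left(-7,-7 \right)} - 29\right) = 156 \left(1 - 29\right) = 156 \left(-28\right) = -4368$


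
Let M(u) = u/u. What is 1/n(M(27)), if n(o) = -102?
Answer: -1/102 ≈ -0.0098039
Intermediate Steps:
M(u) = 1
1/n(M(27)) = 1/(-102) = -1/102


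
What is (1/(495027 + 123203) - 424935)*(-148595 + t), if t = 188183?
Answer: -5200033542579906/309115 ≈ -1.6822e+10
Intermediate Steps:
(1/(495027 + 123203) - 424935)*(-148595 + t) = (1/(495027 + 123203) - 424935)*(-148595 + 188183) = (1/618230 - 424935)*39588 = -262707565049/618230*39588 = -5200033542579906/309115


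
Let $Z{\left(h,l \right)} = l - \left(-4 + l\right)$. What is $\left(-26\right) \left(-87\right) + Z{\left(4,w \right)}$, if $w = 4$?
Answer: $2266$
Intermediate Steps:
$Z{\left(h,l \right)} = 4$ ($Z{\left(h,l \right)} = l - \left(-4 + l\right) = 4$)
$\left(-26\right) \left(-87\right) + Z{\left(4,w \right)} = \left(-26\right) \left(-87\right) + 4 = 2262 + 4 = 2266$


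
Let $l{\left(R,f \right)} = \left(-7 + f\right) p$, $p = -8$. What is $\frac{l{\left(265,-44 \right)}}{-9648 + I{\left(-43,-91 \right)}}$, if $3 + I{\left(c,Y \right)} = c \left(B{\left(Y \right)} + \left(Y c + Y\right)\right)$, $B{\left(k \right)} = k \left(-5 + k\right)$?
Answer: $- \frac{136}{183215} \approx -0.0007423$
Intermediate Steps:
$I{\left(c,Y \right)} = -3 + c \left(Y + Y c + Y \left(-5 + Y\right)\right)$ ($I{\left(c,Y \right)} = -3 + c \left(Y \left(-5 + Y\right) + \left(Y c + Y\right)\right) = -3 + c \left(Y \left(-5 + Y\right) + \left(Y + Y c\right)\right) = -3 + c \left(Y + Y c + Y \left(-5 + Y\right)\right)$)
$l{\left(R,f \right)} = 56 - 8 f$ ($l{\left(R,f \right)} = \left(-7 + f\right) \left(-8\right) = 56 - 8 f$)
$\frac{l{\left(265,-44 \right)}}{-9648 + I{\left(-43,-91 \right)}} = \frac{56 - -352}{-9648 - \left(-3910 + 168259 - 3913 \left(-5 - 91\right)\right)} = \frac{56 + 352}{-9648 - \left(164349 + 375648\right)} = \frac{408}{-9648 - 539997} = \frac{408}{-549645} = 408 \left(- \frac{1}{549645}\right) = - \frac{136}{183215}$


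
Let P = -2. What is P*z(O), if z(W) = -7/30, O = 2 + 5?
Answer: 7/15 ≈ 0.46667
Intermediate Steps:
O = 7
z(W) = -7/30 (z(W) = -7*1/30 = -7/30)
P*z(O) = -2*(-7/30) = 7/15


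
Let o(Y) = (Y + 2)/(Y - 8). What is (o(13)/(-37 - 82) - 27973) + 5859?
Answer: -2631569/119 ≈ -22114.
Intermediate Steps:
o(Y) = (2 + Y)/(-8 + Y)
(o(13)/(-37 - 82) - 27973) + 5859 = (((2 + 13)/(-8 + 13))/(-37 - 82) - 27973) + 5859 = ((15/5)/(-119) - 27973) + 5859 = (-15/595 - 27973) + 5859 = (-1/119*3 - 27973) + 5859 = (-3/119 - 27973) + 5859 = -3328790/119 + 5859 = -2631569/119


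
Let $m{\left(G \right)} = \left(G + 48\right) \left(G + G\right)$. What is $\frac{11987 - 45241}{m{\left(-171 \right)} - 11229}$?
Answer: $- \frac{33254}{30837} \approx -1.0784$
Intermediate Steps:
$m{\left(G \right)} = 2 G \left(48 + G\right)$ ($m{\left(G \right)} = \left(48 + G\right) 2 G = 2 G \left(48 + G\right)$)
$\frac{11987 - 45241}{m{\left(-171 \right)} - 11229} = \frac{11987 - 45241}{2 \left(-171\right) \left(48 - 171\right) - 11229} = - \frac{33254}{2 \left(-171\right) \left(-123\right) - 11229} = - \frac{33254}{42066 - 11229} = - \frac{33254}{30837}$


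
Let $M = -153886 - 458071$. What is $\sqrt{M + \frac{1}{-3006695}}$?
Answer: $\frac{2 i \sqrt{1383055685614229155}}{3006695} \approx 782.28 i$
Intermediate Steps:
$M = -611957$
$\sqrt{M + \frac{1}{-3006695}} = \sqrt{-611957 + \frac{1}{-3006695}} = \sqrt{-611957 - \frac{1}{3006695}} = \sqrt{- \frac{1839968052116}{3006695}} = \frac{2 i \sqrt{1383055685614229155}}{3006695}$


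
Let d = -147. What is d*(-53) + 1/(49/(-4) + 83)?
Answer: 2204857/283 ≈ 7791.0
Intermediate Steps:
d*(-53) + 1/(49/(-4) + 83) = -147*(-53) + 1/(49/(-4) + 83) = 7791 + 1/(49*(-¼) + 83) = 7791 + 1/(-49/4 + 83) = 7791 + 1/(283/4) = 7791 + 4/283 = 2204857/283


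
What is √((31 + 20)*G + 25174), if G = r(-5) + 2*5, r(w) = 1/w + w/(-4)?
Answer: √2573755/10 ≈ 160.43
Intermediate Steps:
r(w) = 1/w - w/4 (r(w) = 1/w + w*(-¼) = 1/w - w/4)
G = 221/20 (G = (1/(-5) - ¼*(-5)) + 2*5 = (-⅕ + 5/4) + 10 = 21/20 + 10 = 221/20 ≈ 11.050)
√((31 + 20)*G + 25174) = √((31 + 20)*(221/20) + 25174) = √(51*(221/20) + 25174) = √(11271/20 + 25174) = √(514751/20) = √2573755/10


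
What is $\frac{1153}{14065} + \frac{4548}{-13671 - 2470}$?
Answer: $- \frac{45357047}{227023165} \approx -0.19979$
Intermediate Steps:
$\frac{1153}{14065} + \frac{4548}{-13671 - 2470} = 1153 \cdot \frac{1}{14065} + \frac{4548}{-16141} = \frac{1153}{14065} + 4548 \left(- \frac{1}{16141}\right) = \frac{1153}{14065} - \frac{4548}{16141} = - \frac{45357047}{227023165}$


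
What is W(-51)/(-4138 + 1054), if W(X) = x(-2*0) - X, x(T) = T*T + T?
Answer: -17/1028 ≈ -0.016537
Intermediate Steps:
x(T) = T + T² (x(T) = T² + T = T + T²)
W(X) = -X (W(X) = (-2*0)*(1 - 2*0) - X = 0*(1 + 0) - X = 0*1 - X = 0 - X = -X)
W(-51)/(-4138 + 1054) = (-1*(-51))/(-4138 + 1054) = 51/(-3084) = 51*(-1/3084) = -17/1028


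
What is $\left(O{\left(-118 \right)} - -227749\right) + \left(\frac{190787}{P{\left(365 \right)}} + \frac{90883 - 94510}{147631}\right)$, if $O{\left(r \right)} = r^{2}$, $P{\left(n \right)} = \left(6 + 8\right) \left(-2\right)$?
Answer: $\frac{970829769411}{4133668} \approx 2.3486 \cdot 10^{5}$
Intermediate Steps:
$P{\left(n \right)} = -28$ ($P{\left(n \right)} = 14 \left(-2\right) = -28$)
$\left(O{\left(-118 \right)} - -227749\right) + \left(\frac{190787}{P{\left(365 \right)}} + \frac{90883 - 94510}{147631}\right) = \left(\left(-118\right)^{2} - -227749\right) + \left(\frac{190787}{-28} + \frac{90883 - 94510}{147631}\right) = \left(13924 + 227749\right) + \left(190787 \left(- \frac{1}{28}\right) + \left(90883 - 94510\right) \frac{1}{147631}\right) = 241673 - \frac{28166177153}{4133668} = \frac{970829769411}{4133668}$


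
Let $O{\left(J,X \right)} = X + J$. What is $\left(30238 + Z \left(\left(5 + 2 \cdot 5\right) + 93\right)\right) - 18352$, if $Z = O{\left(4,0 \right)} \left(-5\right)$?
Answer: $9726$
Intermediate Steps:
$O{\left(J,X \right)} = J + X$
$Z = -20$ ($Z = \left(4 + 0\right) \left(-5\right) = 4 \left(-5\right) = -20$)
$\left(30238 + Z \left(\left(5 + 2 \cdot 5\right) + 93\right)\right) - 18352 = \left(30238 - 20 \left(\left(5 + 2 \cdot 5\right) + 93\right)\right) - 18352 = \left(30238 - 20 \left(\left(5 + 10\right) + 93\right)\right) - 18352 = \left(30238 - 20 \left(15 + 93\right)\right) - 18352 = \left(30238 - 2160\right) - 18352 = 28078 - 18352 = 9726$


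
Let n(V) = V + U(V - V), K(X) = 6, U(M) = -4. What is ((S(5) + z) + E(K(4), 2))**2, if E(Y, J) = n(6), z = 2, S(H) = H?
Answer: 81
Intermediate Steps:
n(V) = -4 + V (n(V) = V - 4 = -4 + V)
E(Y, J) = 2 (E(Y, J) = -4 + 6 = 2)
((S(5) + z) + E(K(4), 2))**2 = ((5 + 2) + 2)**2 = (7 + 2)**2 = 9**2 = 81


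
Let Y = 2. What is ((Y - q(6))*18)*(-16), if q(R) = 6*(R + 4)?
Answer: 16704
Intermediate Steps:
q(R) = 24 + 6*R (q(R) = 6*(4 + R) = 24 + 6*R)
((Y - q(6))*18)*(-16) = ((2 - (24 + 6*6))*18)*(-16) = ((2 - (24 + 36))*18)*(-16) = ((2 - 1*60)*18)*(-16) = ((2 - 60)*18)*(-16) = -58*18*(-16) = -1044*(-16) = 16704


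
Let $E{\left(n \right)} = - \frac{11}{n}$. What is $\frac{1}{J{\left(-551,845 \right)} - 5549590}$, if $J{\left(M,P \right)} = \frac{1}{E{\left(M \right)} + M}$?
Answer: $- \frac{303590}{1684800028651} \approx -1.8019 \cdot 10^{-7}$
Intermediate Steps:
$J{\left(M,P \right)} = \frac{1}{M - \frac{11}{M}}$ ($J{\left(M,P \right)} = \frac{1}{- \frac{11}{M} + M} = \frac{1}{M - \frac{11}{M}}$)
$\frac{1}{J{\left(-551,845 \right)} - 5549590} = \frac{1}{- \frac{551}{-11 + \left(-551\right)^{2}} - 5549590} = \frac{1}{- \frac{551}{-11 + 303601} - 5549590} = \frac{1}{- \frac{551}{303590} - 5549590} = \frac{1}{- \frac{1684800028651}{303590}} = - \frac{303590}{1684800028651}$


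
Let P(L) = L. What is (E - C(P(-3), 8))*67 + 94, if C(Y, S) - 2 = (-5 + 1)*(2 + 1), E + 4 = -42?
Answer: -2318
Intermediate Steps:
E = -46 (E = -4 - 42 = -46)
C(Y, S) = -10 (C(Y, S) = 2 + (-5 + 1)*(2 + 1) = 2 - 4*3 = 2 - 12 = -10)
(E - C(P(-3), 8))*67 + 94 = (-46 - 1*(-10))*67 + 94 = (-46 + 10)*67 + 94 = -36*67 + 94 = -2412 + 94 = -2318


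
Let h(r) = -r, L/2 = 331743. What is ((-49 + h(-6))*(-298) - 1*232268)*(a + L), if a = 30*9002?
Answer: -204870403884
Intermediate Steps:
L = 663486 (L = 2*331743 = 663486)
a = 270060
((-49 + h(-6))*(-298) - 1*232268)*(a + L) = ((-49 - 1*(-6))*(-298) - 1*232268)*(270060 + 663486) = ((-49 + 6)*(-298) - 232268)*933546 = (-43*(-298) - 232268)*933546 = (12814 - 232268)*933546 = -219454*933546 = -204870403884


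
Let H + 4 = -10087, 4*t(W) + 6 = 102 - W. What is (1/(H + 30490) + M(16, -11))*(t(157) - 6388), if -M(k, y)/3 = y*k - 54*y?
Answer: 655189376485/81596 ≈ 8.0297e+6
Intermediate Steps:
M(k, y) = 162*y - 3*k*y (M(k, y) = -3*(y*k - 54*y) = -3*(k*y - 54*y) = -3*(-54*y + k*y) = 162*y - 3*k*y)
t(W) = 24 - W/4 (t(W) = -3/2 + (102 - W)/4 = -3/2 + (51/2 - W/4) = 24 - W/4)
H = -10091 (H = -4 - 10087 = -10091)
(1/(H + 30490) + M(16, -11))*(t(157) - 6388) = (1/(-10091 + 30490) + 3*(-11)*(54 - 1*16))*((24 - 1/4*157) - 6388) = (1/20399 + 3*(-11)*(54 - 16))*((24 - 157/4) - 6388) = (1/20399 + 3*(-11)*38)*(-61/4 - 6388) = (1/20399 - 1254)*(-25613/4) = -25580345/20399*(-25613/4) = 655189376485/81596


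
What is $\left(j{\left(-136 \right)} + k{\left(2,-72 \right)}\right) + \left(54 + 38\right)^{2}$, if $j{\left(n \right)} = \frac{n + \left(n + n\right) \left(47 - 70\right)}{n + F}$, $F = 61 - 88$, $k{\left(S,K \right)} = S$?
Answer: $\frac{1373838}{163} \approx 8428.5$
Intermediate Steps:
$F = -27$ ($F = 61 - 88 = -27$)
$j{\left(n \right)} = - \frac{45 n}{-27 + n}$ ($j{\left(n \right)} = \frac{n + \left(n + n\right) \left(47 - 70\right)}{n - 27} = \frac{n + 2 n \left(-23\right)}{-27 + n} = \frac{n - 46 n}{-27 + n} = \frac{\left(-45\right) n}{-27 + n} = - \frac{45 n}{-27 + n}$)
$\left(j{\left(-136 \right)} + k{\left(2,-72 \right)}\right) + \left(54 + 38\right)^{2} = \left(\left(-45\right) \left(-136\right) \frac{1}{-27 - 136} + 2\right) + \left(54 + 38\right)^{2} = \left(\left(-45\right) \left(-136\right) \frac{1}{-163} + 2\right) + 92^{2} = \left(\left(-45\right) \left(-136\right) \left(- \frac{1}{163}\right) + 2\right) + 8464 = \left(- \frac{6120}{163} + 2\right) + 8464 = - \frac{5794}{163} + 8464 = \frac{1373838}{163}$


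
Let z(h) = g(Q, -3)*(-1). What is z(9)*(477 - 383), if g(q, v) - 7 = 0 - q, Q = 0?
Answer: -658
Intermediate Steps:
g(q, v) = 7 - q (g(q, v) = 7 + (0 - q) = 7 - q)
z(h) = -7 (z(h) = (7 - 1*0)*(-1) = (7 + 0)*(-1) = 7*(-1) = -7)
z(9)*(477 - 383) = -7*(477 - 383) = -7*94 = -658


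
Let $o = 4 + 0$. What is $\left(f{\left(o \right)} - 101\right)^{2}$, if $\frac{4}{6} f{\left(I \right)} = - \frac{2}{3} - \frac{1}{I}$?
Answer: $\frac{670761}{64} \approx 10481.0$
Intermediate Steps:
$o = 4$
$f{\left(I \right)} = -1 - \frac{3}{2 I}$ ($f{\left(I \right)} = \frac{3 \left(- \frac{2}{3} - \frac{1}{I}\right)}{2} = -1 - \frac{3}{2 I}$)
$\left(f{\left(o \right)} - 101\right)^{2} = \left(\frac{- \frac{3}{2} - 4}{4} - 101\right)^{2} = \left(\frac{1}{4} \left(- \frac{11}{2}\right) - 101\right)^{2} = \left(- \frac{11}{8} - 101\right)^{2} = \left(- \frac{819}{8}\right)^{2} = \frac{670761}{64}$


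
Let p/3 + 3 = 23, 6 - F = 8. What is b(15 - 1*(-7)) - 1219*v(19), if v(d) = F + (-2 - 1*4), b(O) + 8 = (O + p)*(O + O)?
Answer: 13352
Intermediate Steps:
F = -2 (F = 6 - 1*8 = 6 - 8 = -2)
p = 60 (p = -9 + 3*23 = -9 + 69 = 60)
b(O) = -8 + 2*O*(60 + O) (b(O) = -8 + (O + 60)*(O + O) = -8 + (60 + O)*(2*O) = -8 + 2*O*(60 + O))
v(d) = -8 (v(d) = -2 + (-2 - 1*4) = -2 + (-2 - 4) = -2 - 6 = -8)
b(15 - 1*(-7)) - 1219*v(19) = (-8 + 2*(15 - 1*(-7))² + 120*(15 - 1*(-7))) - 1219*(-8) = (-8 + 2*(15 + 7)² + 120*(15 + 7)) + 9752 = (-8 + 2*22² + 120*22) + 9752 = (-8 + 2*484 + 2640) + 9752 = (-8 + 968 + 2640) + 9752 = 3600 + 9752 = 13352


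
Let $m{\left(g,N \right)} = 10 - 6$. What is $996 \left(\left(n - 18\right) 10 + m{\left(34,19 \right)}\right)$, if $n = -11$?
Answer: $-284856$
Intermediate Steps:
$m{\left(g,N \right)} = 4$ ($m{\left(g,N \right)} = 10 - 6 = 4$)
$996 \left(\left(n - 18\right) 10 + m{\left(34,19 \right)}\right) = 996 \left(\left(-11 - 18\right) 10 + 4\right) = 996 \left(\left(-29\right) 10 + 4\right) = 996 \left(-290 + 4\right) = 996 \left(-286\right) = -284856$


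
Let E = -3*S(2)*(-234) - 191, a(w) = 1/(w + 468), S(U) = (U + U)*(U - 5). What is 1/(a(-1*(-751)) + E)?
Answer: -1219/10501684 ≈ -0.00011608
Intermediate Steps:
S(U) = 2*U*(-5 + U) (S(U) = (2*U)*(-5 + U) = 2*U*(-5 + U))
a(w) = 1/(468 + w)
E = -8615 (E = -6*2*(-5 + 2)*(-234) - 191 = -6*2*(-3)*(-234) - 191 = -3*(-12)*(-234) - 191 = 36*(-234) - 191 = -8424 - 191 = -8615)
1/(a(-1*(-751)) + E) = 1/(1/(468 - 1*(-751)) - 8615) = 1/(1/(468 + 751) - 8615) = 1/(1/1219 - 8615) = 1/(-10501684/1219) = -1219/10501684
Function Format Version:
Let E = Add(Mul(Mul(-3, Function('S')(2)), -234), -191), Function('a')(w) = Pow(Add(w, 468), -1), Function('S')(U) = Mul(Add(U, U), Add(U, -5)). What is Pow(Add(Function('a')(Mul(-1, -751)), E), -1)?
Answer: Rational(-1219, 10501684) ≈ -0.00011608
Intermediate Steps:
Function('S')(U) = Mul(2, U, Add(-5, U)) (Function('S')(U) = Mul(Mul(2, U), Add(-5, U)) = Mul(2, U, Add(-5, U)))
Function('a')(w) = Pow(Add(468, w), -1)
E = -8615 (E = Add(Mul(Mul(-3, Mul(2, 2, Add(-5, 2))), -234), -191) = Add(Mul(Mul(-3, Mul(2, 2, -3)), -234), -191) = Add(Mul(Mul(-3, -12), -234), -191) = Add(Mul(36, -234), -191) = Add(-8424, -191) = -8615)
Pow(Add(Function('a')(Mul(-1, -751)), E), -1) = Pow(Add(Pow(Add(468, Mul(-1, -751)), -1), -8615), -1) = Pow(Add(Pow(Add(468, 751), -1), -8615), -1) = Pow(Add(Pow(1219, -1), -8615), -1) = Pow(Add(Rational(1, 1219), -8615), -1) = Pow(Rational(-10501684, 1219), -1) = Rational(-1219, 10501684)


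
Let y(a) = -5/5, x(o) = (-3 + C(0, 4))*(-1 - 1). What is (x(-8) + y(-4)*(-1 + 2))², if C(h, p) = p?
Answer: 9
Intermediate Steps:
x(o) = -2 (x(o) = (-3 + 4)*(-1 - 1) = 1*(-2) = -2)
y(a) = -1 (y(a) = -5*⅕ = -1)
(x(-8) + y(-4)*(-1 + 2))² = (-2 - (-1 + 2))² = (-2 - 1*1)² = (-2 - 1)² = (-3)² = 9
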